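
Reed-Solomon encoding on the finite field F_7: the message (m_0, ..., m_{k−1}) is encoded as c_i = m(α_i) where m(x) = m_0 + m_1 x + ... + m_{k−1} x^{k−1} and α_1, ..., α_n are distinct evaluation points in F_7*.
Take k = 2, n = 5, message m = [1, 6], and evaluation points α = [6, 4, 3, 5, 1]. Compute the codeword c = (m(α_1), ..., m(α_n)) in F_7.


c = [2, 4, 5, 3, 0]

Message polynomial: m(x) = 1 + 6·x (mod 7).
For each evaluation point α_i, compute m(α_i) mod 7:
  α_1 = 6: Horner steps 6 → 2, so m(6) = 2.
  α_2 = 4: Horner steps 6 → 4, so m(4) = 4.
  α_3 = 3: Horner steps 6 → 5, so m(3) = 5.
  α_4 = 5: Horner steps 6 → 3, so m(5) = 3.
  α_5 = 1: Horner steps 6 → 0, so m(1) = 0.
Codeword c = [2, 4, 5, 3, 0] ∈ F_7^5.


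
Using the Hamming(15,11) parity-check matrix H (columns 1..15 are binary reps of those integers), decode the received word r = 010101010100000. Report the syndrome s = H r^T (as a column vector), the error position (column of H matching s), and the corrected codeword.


s = (0, 0, 1, 0)^T, error position = 2, corrected codeword c = 000101010100000

Compute s = H r^T mod 2 one row at a time:
  s_1 = 1 + 0 + 1 + 0 + 0 + 0 + 0 + 0 = 2 ≡ 0 (mod 2).
  s_2 = 1 + 0 + 1 + 0 + 0 + 0 + 0 + 0 = 2 ≡ 0 (mod 2).
  s_3 = 1 + 0 + 1 + 0 + 1 + 0 + 0 + 0 = 3 ≡ 1 (mod 2).
  s_4 = 0 + 0 + 0 + 0 + 0 + 0 + 0 + 0 = 0 ≡ 0 (mod 2).
s = (0, 0, 1, 0)^T — this equals column 2 of H (binary 0010), so error is at position 2.
Correct: flip bit 2 of r = 010101010100000 to get c = 000101010100000.


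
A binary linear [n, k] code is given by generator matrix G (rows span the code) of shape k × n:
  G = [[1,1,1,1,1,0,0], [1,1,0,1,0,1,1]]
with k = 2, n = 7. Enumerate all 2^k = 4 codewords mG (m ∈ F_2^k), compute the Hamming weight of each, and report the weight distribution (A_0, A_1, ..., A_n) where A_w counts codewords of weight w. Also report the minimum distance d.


Weight distribution: A_0 = 1, A_4 = 1, A_5 = 2. Minimum distance d = 4.

Enumerate all 2^2 = 4 messages m ∈ F_2^2.
For each, compute codeword c = mG in F_2^7, then tally its weight.
  m = 00 → c = 0000000, weight = 0.
  m = 10 → c = 1111100, weight = 5.
  m = 01 → c = 1101011, weight = 5.
  m = 11 → c = 0010111, weight = 4.
Tally weights:
  weight 0: 1 codewords.
  weight 4: 1 codewords.
  weight 5: 2 codewords.
Minimum distance d = smallest w > 0 with A_w > 0 = 4.
Sanity: Σ A_w = 4 = 2^2 = 4 ✓.


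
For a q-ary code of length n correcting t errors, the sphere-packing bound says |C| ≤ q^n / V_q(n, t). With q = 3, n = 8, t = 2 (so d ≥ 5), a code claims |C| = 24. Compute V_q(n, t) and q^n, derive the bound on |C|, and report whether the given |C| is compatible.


V_q(n, t) = 129, q^n = 6561, Hamming bound = 50, |C| = 24 ≤ bound (satisfied).

Step 1: Compute V_q(n, t) = Σ_{j=0}^2 C(n, j) (q−1)^j.
  j = 0: C(8,0)·(2)^0 = 1·1 = 1.
  j = 1: C(8,1)·(2)^1 = 8·2 = 16.
  j = 2: C(8,2)·(2)^2 = 28·4 = 112.
  V_q(n, t) = 1 + 16 + 112 = 129.
Step 2: q^n = 3^8 = 6561.
Step 3: Hamming bound ⌊q^n / V_q(n,t)⌋ = ⌊6561/129⌋ = 50.
Step 4: Compare |C| = 24 to 50: satisfied.
The claimed |C| lies below the Hamming bound.


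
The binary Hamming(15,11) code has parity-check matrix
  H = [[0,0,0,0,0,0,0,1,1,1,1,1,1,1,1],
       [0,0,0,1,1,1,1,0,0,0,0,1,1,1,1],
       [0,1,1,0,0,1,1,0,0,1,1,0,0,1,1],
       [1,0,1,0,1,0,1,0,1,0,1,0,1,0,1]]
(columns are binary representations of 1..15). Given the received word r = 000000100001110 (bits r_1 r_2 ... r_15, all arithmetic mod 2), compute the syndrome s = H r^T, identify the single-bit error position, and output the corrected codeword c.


s = (1, 0, 0, 0)^T, error position = 8, corrected codeword c = 000000110001110

Compute s = H r^T mod 2 one row at a time:
  s_1 = 0 + 0 + 0 + 0 + 1 + 1 + 1 + 0 = 3 ≡ 1 (mod 2).
  s_2 = 0 + 0 + 0 + 1 + 1 + 1 + 1 + 0 = 4 ≡ 0 (mod 2).
  s_3 = 0 + 0 + 0 + 1 + 0 + 0 + 1 + 0 = 2 ≡ 0 (mod 2).
  s_4 = 0 + 0 + 0 + 1 + 0 + 0 + 1 + 0 = 2 ≡ 0 (mod 2).
s = (1, 0, 0, 0)^T — this equals column 8 of H (binary 1000), so error is at position 8.
Correct: flip bit 8 of r = 000000100001110 to get c = 000000110001110.


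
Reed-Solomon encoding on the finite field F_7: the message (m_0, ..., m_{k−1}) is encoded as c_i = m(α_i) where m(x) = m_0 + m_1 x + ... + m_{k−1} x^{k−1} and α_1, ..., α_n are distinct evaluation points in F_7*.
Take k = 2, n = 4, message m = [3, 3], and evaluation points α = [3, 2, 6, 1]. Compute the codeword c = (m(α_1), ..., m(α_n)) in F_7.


c = [5, 2, 0, 6]

Message polynomial: m(x) = 3 + 3·x (mod 7).
For each evaluation point α_i, compute m(α_i) mod 7:
  α_1 = 3: Horner steps 3 → 5, so m(3) = 5.
  α_2 = 2: Horner steps 3 → 2, so m(2) = 2.
  α_3 = 6: Horner steps 3 → 0, so m(6) = 0.
  α_4 = 1: Horner steps 3 → 6, so m(1) = 6.
Codeword c = [5, 2, 0, 6] ∈ F_7^4.


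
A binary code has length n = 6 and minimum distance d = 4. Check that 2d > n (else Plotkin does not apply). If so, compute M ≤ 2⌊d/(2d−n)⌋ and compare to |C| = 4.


Plotkin bound M ≤ 4; given |C| = 4 ≤ bound (satisfied).

Check applicability: 2d = 8, n = 6.
2d − n = 2 > 0, so Plotkin applies.
Compute d/(2d−n) = 4/2 ≈ 2.0000.
⌊d/(2d−n)⌋ = 2.
Plotkin bound: M ≤ 2·2 = 4.
Given |C| = 4, check: satisfied.
This |C| is at the Plotkin bound.


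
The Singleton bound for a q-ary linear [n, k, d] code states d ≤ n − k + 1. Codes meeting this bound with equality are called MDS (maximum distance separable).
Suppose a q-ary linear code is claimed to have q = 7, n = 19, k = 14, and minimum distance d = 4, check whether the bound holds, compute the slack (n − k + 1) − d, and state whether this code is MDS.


Singleton RHS = n − k + 1 = 6, slack = 2, bound satisfied, not MDS.

Singleton bound: d ≤ n − k + 1.
Here n = 19, k = 14, so n − k + 1 = 6.
Given d = 4, check d ≤ 6: YES.
Slack = (n − k + 1) − d = 2.
The code is NOT MDS (slack = 2 > 0).
Description: the claimed parameters are [19, 14, 4]_7; such a code would be non-MDS.


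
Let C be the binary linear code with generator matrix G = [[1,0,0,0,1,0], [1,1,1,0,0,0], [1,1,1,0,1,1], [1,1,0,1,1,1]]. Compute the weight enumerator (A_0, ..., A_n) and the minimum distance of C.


Weight distribution: A_0 = 1, A_2 = 4, A_3 = 6, A_4 = 3, A_5 = 2. Minimum distance d = 2.

Enumerate all 2^4 = 16 messages m ∈ F_2^4.
For each, compute codeword c = mG in F_2^6, then tally its weight.
  m = 0000 → c = 000000, weight = 0.
  m = 1000 → c = 100010, weight = 2.
  m = 0100 → c = 111000, weight = 3.
  m = 1100 → c = 011010, weight = 3.
  m = 0010 → c = 111011, weight = 5.
  m = 1010 → c = 011001, weight = 3.
  m = 0110 → c = 000011, weight = 2.
  m = 1110 → c = 100001, weight = 2.
  m = 0001 → c = 110111, weight = 5.
  m = 1001 → c = 010101, weight = 3.
  m = 0101 → c = 001111, weight = 4.
  m = 1101 → c = 101101, weight = 4.
  m = 0011 → c = 001100, weight = 2.
  m = 1011 → c = 101110, weight = 4.
  m = 0111 → c = 110100, weight = 3.
  m = 1111 → c = 010110, weight = 3.
Tally weights:
  weight 0: 1 codewords.
  weight 2: 4 codewords.
  weight 3: 6 codewords.
  weight 4: 3 codewords.
  weight 5: 2 codewords.
Minimum distance d = smallest w > 0 with A_w > 0 = 2.
Sanity: Σ A_w = 16 = 2^4 = 16 ✓.


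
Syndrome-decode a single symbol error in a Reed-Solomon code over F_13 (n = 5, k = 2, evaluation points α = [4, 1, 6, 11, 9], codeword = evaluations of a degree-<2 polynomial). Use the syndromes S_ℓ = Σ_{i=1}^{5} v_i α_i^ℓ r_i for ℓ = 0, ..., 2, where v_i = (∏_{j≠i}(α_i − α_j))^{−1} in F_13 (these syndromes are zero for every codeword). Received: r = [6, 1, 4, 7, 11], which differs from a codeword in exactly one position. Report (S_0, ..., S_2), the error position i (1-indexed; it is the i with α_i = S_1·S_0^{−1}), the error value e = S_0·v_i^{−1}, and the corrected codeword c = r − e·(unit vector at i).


S = (1, 4, 3), error at position 1, error magnitude e = 11, c = [8, 1, 4, 7, 11].

Step 1: column multipliers v_i = (∏_{j≠i}(α_i − α_j))^{−1} mod 13.
  i = 1 (α = 4): (4−1)(4−6)(4−11)(4−9) = 3·(−2)·(−7)·(−5) = −210 ≡ 11, so v_1 = 11^{−1} = 6 (mod 13).
  i = 2 (α = 1): (1−4)(1−6)(1−11)(1−9) = (−3)·(−5)·(−10)·(−8) = 1200 ≡ 4, so v_2 = 4^{−1} = 10 (mod 13).
  i = 3 (α = 6): (6−4)(6−1)(6−11)(6−9) = 2·5·(−5)·(−3) = 150 ≡ 7, so v_3 = 7^{−1} = 2 (mod 13).
  i = 4 (α = 11): (11−4)(11−1)(11−6)(11−9) = 7·10·5·2 = 700 ≡ 11, so v_4 = 11^{−1} = 6 (mod 13).
  i = 5 (α = 9): (9−4)(9−1)(9−6)(9−11) = 5·8·3·(−2) = −240 ≡ 7, so v_5 = 7^{−1} = 2 (mod 13).
  v = [6, 10, 2, 6, 2].
Step 2: syndromes of r = [6, 1, 4, 7, 11] (all sums mod 13).
  S_0 = Σ v_i r_i = 6·6 + 10·1 + 2·4 + 6·7 + 2·11 = 118 ≡ 1.
  S_1 = Σ v_i α_i r_i = 6·4·6 + 10·1·1 + 2·6·4 + 6·11·7 + 2·9·11 = 862 ≡ 4.
  α_i^2 mod 13 = [3, 1, 10, 4, 3].
  S_2 = Σ v_i α_i^2 r_i = 6·3·6 + 10·1·1 + 2·10·4 + 6·4·7 + 2·3·11 = 432 ≡ 3.
  S = (1, 4, 3) ≠ 0, so r is not a codeword (an error is present).
Step 3: locate the error. For a single error e at position i, S_ℓ = v_i·e·α_i^ℓ, so α_err = S_1/S_0.
  S_0^{−1} = 1^{−1} = 1 (mod 13), so α_err = 4·1 = 4 ≡ 4 = α_1. Error position i = 1.
  Consistency check: S_2/S_1 = 3·10 = 30 ≡ 4 = α_err ✓ (single-error assumption holds).
Step 4: error magnitude e = S_0/v_1 = S_0·∏_{j≠1}(α_1 − α_j) = 1·11 = 11 ≡ 11 (mod 13).
Step 5: correct position 1: c_1 = r_1 − e = 6 − 11 ≡ 8 (mod 13). Hence c = [8, 1, 4, 7, 11].
  Check: interpolating c through the α_i gives m(x) = 3 + 11·x (degree < 2) with m(α_i) = c_i for every i, so c is indeed a codeword.


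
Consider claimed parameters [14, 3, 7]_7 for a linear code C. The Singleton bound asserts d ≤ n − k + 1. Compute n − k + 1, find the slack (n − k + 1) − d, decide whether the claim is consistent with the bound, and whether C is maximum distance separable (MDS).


Singleton RHS = n − k + 1 = 12, slack = 5, bound satisfied, not MDS.

Singleton bound: d ≤ n − k + 1.
Here n = 14, k = 3, so n − k + 1 = 12.
Given d = 7, check d ≤ 12: YES.
Slack = (n − k + 1) − d = 5.
The code is NOT MDS (slack = 5 > 0).
Description: the claimed parameters are [14, 3, 7]_7; such a code would be non-MDS.


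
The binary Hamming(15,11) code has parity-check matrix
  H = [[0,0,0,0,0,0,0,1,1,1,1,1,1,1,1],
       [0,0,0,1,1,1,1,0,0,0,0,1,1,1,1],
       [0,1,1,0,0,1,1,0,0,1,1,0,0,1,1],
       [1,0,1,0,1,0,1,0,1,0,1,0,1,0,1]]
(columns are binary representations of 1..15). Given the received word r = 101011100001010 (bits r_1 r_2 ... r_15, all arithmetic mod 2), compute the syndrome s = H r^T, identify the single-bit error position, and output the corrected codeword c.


s = (0, 1, 0, 0)^T, error position = 4, corrected codeword c = 101111100001010

Compute s = H r^T mod 2 one row at a time:
  s_1 = 0 + 0 + 0 + 0 + 1 + 0 + 1 + 0 = 2 ≡ 0 (mod 2).
  s_2 = 0 + 1 + 1 + 1 + 1 + 0 + 1 + 0 = 5 ≡ 1 (mod 2).
  s_3 = 0 + 1 + 1 + 1 + 0 + 0 + 1 + 0 = 4 ≡ 0 (mod 2).
  s_4 = 1 + 1 + 1 + 1 + 0 + 0 + 0 + 0 = 4 ≡ 0 (mod 2).
s = (0, 1, 0, 0)^T — this equals column 4 of H (binary 0100), so error is at position 4.
Correct: flip bit 4 of r = 101011100001010 to get c = 101111100001010.


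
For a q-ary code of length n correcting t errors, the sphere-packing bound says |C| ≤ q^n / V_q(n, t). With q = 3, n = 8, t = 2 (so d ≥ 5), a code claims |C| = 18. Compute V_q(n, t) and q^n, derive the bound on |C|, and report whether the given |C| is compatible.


V_q(n, t) = 129, q^n = 6561, Hamming bound = 50, |C| = 18 ≤ bound (satisfied).

Step 1: Compute V_q(n, t) = Σ_{j=0}^2 C(n, j) (q−1)^j.
  j = 0: C(8,0)·(2)^0 = 1·1 = 1.
  j = 1: C(8,1)·(2)^1 = 8·2 = 16.
  j = 2: C(8,2)·(2)^2 = 28·4 = 112.
  V_q(n, t) = 1 + 16 + 112 = 129.
Step 2: q^n = 3^8 = 6561.
Step 3: Hamming bound ⌊q^n / V_q(n,t)⌋ = ⌊6561/129⌋ = 50.
Step 4: Compare |C| = 18 to 50: satisfied.
The claimed |C| lies below the Hamming bound.


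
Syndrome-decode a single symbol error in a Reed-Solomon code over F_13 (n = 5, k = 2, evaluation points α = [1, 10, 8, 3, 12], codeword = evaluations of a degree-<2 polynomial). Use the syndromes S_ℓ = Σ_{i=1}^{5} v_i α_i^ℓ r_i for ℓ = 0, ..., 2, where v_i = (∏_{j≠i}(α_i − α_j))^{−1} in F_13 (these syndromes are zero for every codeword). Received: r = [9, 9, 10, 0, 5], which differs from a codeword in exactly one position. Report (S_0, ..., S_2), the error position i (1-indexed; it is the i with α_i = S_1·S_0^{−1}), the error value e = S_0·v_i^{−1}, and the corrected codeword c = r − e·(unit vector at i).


S = (1, 10, 9), error at position 2, error magnitude e = 8, c = [9, 1, 10, 0, 5].

Step 1: column multipliers v_i = (∏_{j≠i}(α_i − α_j))^{−1} mod 13.
  i = 1 (α = 1): (1−10)(1−8)(1−3)(1−12) = (−9)·(−7)·(−2)·(−11) = 1386 ≡ 8, so v_1 = 8^{−1} = 5 (mod 13).
  i = 2 (α = 10): (10−1)(10−8)(10−3)(10−12) = 9·2·7·(−2) = −252 ≡ 8, so v_2 = 8^{−1} = 5 (mod 13).
  i = 3 (α = 8): (8−1)(8−10)(8−3)(8−12) = 7·(−2)·5·(−4) = 280 ≡ 7, so v_3 = 7^{−1} = 2 (mod 13).
  i = 4 (α = 3): (3−1)(3−10)(3−8)(3−12) = 2·(−7)·(−5)·(−9) = −630 ≡ 7, so v_4 = 7^{−1} = 2 (mod 13).
  i = 5 (α = 12): (12−1)(12−10)(12−8)(12−3) = 11·2·4·9 = 792 ≡ 12, so v_5 = 12^{−1} = 12 (mod 13).
  v = [5, 5, 2, 2, 12].
Step 2: syndromes of r = [9, 9, 10, 0, 5] (all sums mod 13).
  S_0 = Σ v_i r_i = 5·9 + 5·9 + 2·10 + 2·0 + 12·5 = 170 ≡ 1.
  S_1 = Σ v_i α_i r_i = 5·1·9 + 5·10·9 + 2·8·10 + 2·3·0 + 12·12·5 = 1375 ≡ 10.
  α_i^2 mod 13 = [1, 9, 12, 9, 1].
  S_2 = Σ v_i α_i^2 r_i = 5·1·9 + 5·9·9 + 2·12·10 + 2·9·0 + 12·1·5 = 750 ≡ 9.
  S = (1, 10, 9) ≠ 0, so r is not a codeword (an error is present).
Step 3: locate the error. For a single error e at position i, S_ℓ = v_i·e·α_i^ℓ, so α_err = S_1/S_0.
  S_0^{−1} = 1^{−1} = 1 (mod 13), so α_err = 10·1 = 10 ≡ 10 = α_2. Error position i = 2.
  Consistency check: S_2/S_1 = 9·4 = 36 ≡ 10 = α_err ✓ (single-error assumption holds).
Step 4: error magnitude e = S_0/v_2 = S_0·∏_{j≠2}(α_2 − α_j) = 1·8 = 8 ≡ 8 (mod 13).
Step 5: correct position 2: c_2 = r_2 − e = 9 − 8 ≡ 1 (mod 13). Hence c = [9, 1, 10, 0, 5].
  Check: interpolating c through the α_i gives m(x) = 7 + 2·x (degree < 2) with m(α_i) = c_i for every i, so c is indeed a codeword.


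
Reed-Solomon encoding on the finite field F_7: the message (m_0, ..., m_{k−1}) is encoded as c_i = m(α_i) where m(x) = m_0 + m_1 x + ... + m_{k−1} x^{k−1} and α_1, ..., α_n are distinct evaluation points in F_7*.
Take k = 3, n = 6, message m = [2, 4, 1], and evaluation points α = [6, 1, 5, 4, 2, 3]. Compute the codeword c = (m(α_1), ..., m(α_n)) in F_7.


c = [6, 0, 5, 6, 0, 2]

Message polynomial: m(x) = 2 + 4·x + 1·x^2 (mod 7).
For each evaluation point α_i, compute m(α_i) mod 7:
  α_1 = 6: Horner steps 1 → 3 → 6, so m(6) = 6.
  α_2 = 1: Horner steps 1 → 5 → 0, so m(1) = 0.
  α_3 = 5: Horner steps 1 → 2 → 5, so m(5) = 5.
  α_4 = 4: Horner steps 1 → 1 → 6, so m(4) = 6.
  α_5 = 2: Horner steps 1 → 6 → 0, so m(2) = 0.
  α_6 = 3: Horner steps 1 → 0 → 2, so m(3) = 2.
Codeword c = [6, 0, 5, 6, 0, 2] ∈ F_7^6.


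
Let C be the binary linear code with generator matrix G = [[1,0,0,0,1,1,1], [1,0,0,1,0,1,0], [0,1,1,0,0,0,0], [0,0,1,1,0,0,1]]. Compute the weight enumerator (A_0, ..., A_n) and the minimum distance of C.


Weight distribution: A_0 = 1, A_2 = 3, A_3 = 4, A_4 = 3, A_5 = 4, A_6 = 1. Minimum distance d = 2.

Enumerate all 2^4 = 16 messages m ∈ F_2^4.
For each, compute codeword c = mG in F_2^7, then tally its weight.
  m = 0000 → c = 0000000, weight = 0.
  m = 1000 → c = 1000111, weight = 4.
  m = 0100 → c = 1001010, weight = 3.
  m = 1100 → c = 0001101, weight = 3.
  m = 0010 → c = 0110000, weight = 2.
  m = 1010 → c = 1110111, weight = 6.
  m = 0110 → c = 1111010, weight = 5.
  m = 1110 → c = 0111101, weight = 5.
  m = 0001 → c = 0011001, weight = 3.
  m = 1001 → c = 1011110, weight = 5.
  m = 0101 → c = 1010011, weight = 4.
  m = 1101 → c = 0010100, weight = 2.
  m = 0011 → c = 0101001, weight = 3.
  m = 1011 → c = 1101110, weight = 5.
  m = 0111 → c = 1100011, weight = 4.
  m = 1111 → c = 0100100, weight = 2.
Tally weights:
  weight 0: 1 codewords.
  weight 2: 3 codewords.
  weight 3: 4 codewords.
  weight 4: 3 codewords.
  weight 5: 4 codewords.
  weight 6: 1 codewords.
Minimum distance d = smallest w > 0 with A_w > 0 = 2.
Sanity: Σ A_w = 16 = 2^4 = 16 ✓.


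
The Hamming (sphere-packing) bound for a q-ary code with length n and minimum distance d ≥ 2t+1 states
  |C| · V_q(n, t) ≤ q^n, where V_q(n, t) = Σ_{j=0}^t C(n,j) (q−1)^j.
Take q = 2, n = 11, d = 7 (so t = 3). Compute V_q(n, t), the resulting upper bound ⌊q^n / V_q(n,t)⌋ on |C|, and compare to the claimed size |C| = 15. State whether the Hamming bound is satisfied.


V_q(n, t) = 232, q^n = 2048, Hamming bound = 8, |C| = 15 > bound (violated).

Step 1: Compute V_q(n, t) = Σ_{j=0}^3 C(n, j) (q−1)^j.
  j = 0: C(11,0)·(1)^0 = 1·1 = 1.
  j = 1: C(11,1)·(1)^1 = 11·1 = 11.
  j = 2: C(11,2)·(1)^2 = 55·1 = 55.
  j = 3: C(11,3)·(1)^3 = 165·1 = 165.
  V_q(n, t) = 1 + 11 + 55 + 165 = 232.
Step 2: q^n = 2^11 = 2048.
Step 3: Hamming bound ⌊q^n / V_q(n,t)⌋ = ⌊2048/232⌋ = 8.
Step 4: Compare |C| = 15 to 8: violated.
The claimed |C| lies above the Hamming bound, so no 2-ary code of length 11 with d ≥ 7 can have 15 codewords.


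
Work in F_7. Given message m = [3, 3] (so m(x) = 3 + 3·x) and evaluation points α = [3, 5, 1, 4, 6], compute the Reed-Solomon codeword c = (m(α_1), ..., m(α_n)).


c = [5, 4, 6, 1, 0]

Message polynomial: m(x) = 3 + 3·x (mod 7).
For each evaluation point α_i, compute m(α_i) mod 7:
  α_1 = 3: Horner steps 3 → 5, so m(3) = 5.
  α_2 = 5: Horner steps 3 → 4, so m(5) = 4.
  α_3 = 1: Horner steps 3 → 6, so m(1) = 6.
  α_4 = 4: Horner steps 3 → 1, so m(4) = 1.
  α_5 = 6: Horner steps 3 → 0, so m(6) = 0.
Codeword c = [5, 4, 6, 1, 0] ∈ F_7^5.


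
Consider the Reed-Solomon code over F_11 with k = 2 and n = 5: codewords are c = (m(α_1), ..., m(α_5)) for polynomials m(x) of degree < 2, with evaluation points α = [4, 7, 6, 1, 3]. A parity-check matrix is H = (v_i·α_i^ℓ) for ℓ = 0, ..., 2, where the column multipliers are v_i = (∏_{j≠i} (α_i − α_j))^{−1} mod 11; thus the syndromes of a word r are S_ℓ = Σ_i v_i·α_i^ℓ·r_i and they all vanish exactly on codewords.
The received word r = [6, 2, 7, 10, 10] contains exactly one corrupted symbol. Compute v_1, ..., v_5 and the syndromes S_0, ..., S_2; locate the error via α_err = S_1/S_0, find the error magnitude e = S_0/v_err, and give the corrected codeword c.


S = (6, 7, 10), error at position 5, error magnitude e = 10, c = [6, 2, 7, 10, 0].

Step 1: column multipliers v_i = (∏_{j≠i}(α_i − α_j))^{−1} mod 11.
  i = 1 (α = 4): (4−7)(4−6)(4−1)(4−3) = (−3)·(−2)·3·1 = 18 ≡ 7, so v_1 = 7^{−1} = 8 (mod 11).
  i = 2 (α = 7): (7−4)(7−6)(7−1)(7−3) = 3·1·6·4 = 72 ≡ 6, so v_2 = 6^{−1} = 2 (mod 11).
  i = 3 (α = 6): (6−4)(6−7)(6−1)(6−3) = 2·(−1)·5·3 = −30 ≡ 3, so v_3 = 3^{−1} = 4 (mod 11).
  i = 4 (α = 1): (1−4)(1−7)(1−6)(1−3) = (−3)·(−6)·(−5)·(−2) = 180 ≡ 4, so v_4 = 4^{−1} = 3 (mod 11).
  i = 5 (α = 3): (3−4)(3−7)(3−6)(3−1) = (−1)·(−4)·(−3)·2 = −24 ≡ 9, so v_5 = 9^{−1} = 5 (mod 11).
  v = [8, 2, 4, 3, 5].
Step 2: syndromes of r = [6, 2, 7, 10, 10] (all sums mod 11).
  S_0 = Σ v_i r_i = 8·6 + 2·2 + 4·7 + 3·10 + 5·10 = 160 ≡ 6.
  S_1 = Σ v_i α_i r_i = 8·4·6 + 2·7·2 + 4·6·7 + 3·1·10 + 5·3·10 = 568 ≡ 7.
  α_i^2 mod 11 = [5, 5, 3, 1, 9].
  S_2 = Σ v_i α_i^2 r_i = 8·5·6 + 2·5·2 + 4·3·7 + 3·1·10 + 5·9·10 = 824 ≡ 10.
  S = (6, 7, 10) ≠ 0, so r is not a codeword (an error is present).
Step 3: locate the error. For a single error e at position i, S_ℓ = v_i·e·α_i^ℓ, so α_err = S_1/S_0.
  S_0^{−1} = 6^{−1} = 2 (mod 11), so α_err = 7·2 = 14 ≡ 3 = α_5. Error position i = 5.
  Consistency check: S_2/S_1 = 10·8 = 80 ≡ 3 = α_err ✓ (single-error assumption holds).
Step 4: error magnitude e = S_0/v_5 = S_0·∏_{j≠5}(α_5 − α_j) = 6·9 = 54 ≡ 10 (mod 11).
Step 5: correct position 5: c_5 = r_5 − e = 10 − 10 ≡ 0 (mod 11). Hence c = [6, 2, 7, 10, 0].
  Check: interpolating c through the α_i gives m(x) = 4 + 6·x (degree < 2) with m(α_i) = c_i for every i, so c is indeed a codeword.


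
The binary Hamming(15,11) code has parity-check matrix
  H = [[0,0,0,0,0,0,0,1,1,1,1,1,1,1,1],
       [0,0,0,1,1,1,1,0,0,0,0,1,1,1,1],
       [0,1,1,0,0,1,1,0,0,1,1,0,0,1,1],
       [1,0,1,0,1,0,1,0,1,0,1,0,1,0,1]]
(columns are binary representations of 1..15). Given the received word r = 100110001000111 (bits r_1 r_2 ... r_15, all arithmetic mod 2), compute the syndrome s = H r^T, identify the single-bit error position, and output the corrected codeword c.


s = (0, 1, 0, 1)^T, error position = 5, corrected codeword c = 100100001000111

Compute s = H r^T mod 2 one row at a time:
  s_1 = 0 + 1 + 0 + 0 + 0 + 1 + 1 + 1 = 4 ≡ 0 (mod 2).
  s_2 = 1 + 1 + 0 + 0 + 0 + 1 + 1 + 1 = 5 ≡ 1 (mod 2).
  s_3 = 0 + 0 + 0 + 0 + 0 + 0 + 1 + 1 = 2 ≡ 0 (mod 2).
  s_4 = 1 + 0 + 1 + 0 + 1 + 0 + 1 + 1 = 5 ≡ 1 (mod 2).
s = (0, 1, 0, 1)^T — this equals column 5 of H (binary 0101), so error is at position 5.
Correct: flip bit 5 of r = 100110001000111 to get c = 100100001000111.


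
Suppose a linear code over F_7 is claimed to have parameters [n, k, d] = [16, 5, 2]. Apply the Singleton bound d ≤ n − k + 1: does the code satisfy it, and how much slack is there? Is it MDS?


Singleton RHS = n − k + 1 = 12, slack = 10, bound satisfied, not MDS.

Singleton bound: d ≤ n − k + 1.
Here n = 16, k = 5, so n − k + 1 = 12.
Given d = 2, check d ≤ 12: YES.
Slack = (n − k + 1) − d = 10.
The code is NOT MDS (slack = 10 > 0).
Description: the claimed parameters are [16, 5, 2]_7; such a code would be non-MDS.


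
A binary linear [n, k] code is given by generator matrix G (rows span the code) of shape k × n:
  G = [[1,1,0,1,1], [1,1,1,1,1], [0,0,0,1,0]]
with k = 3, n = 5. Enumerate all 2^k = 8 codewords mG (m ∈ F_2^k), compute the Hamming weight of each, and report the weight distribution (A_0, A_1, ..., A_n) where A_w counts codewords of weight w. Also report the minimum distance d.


Weight distribution: A_0 = 1, A_1 = 2, A_2 = 1, A_3 = 1, A_4 = 2, A_5 = 1. Minimum distance d = 1.

Enumerate all 2^3 = 8 messages m ∈ F_2^3.
For each, compute codeword c = mG in F_2^5, then tally its weight.
  m = 000 → c = 00000, weight = 0.
  m = 100 → c = 11011, weight = 4.
  m = 010 → c = 11111, weight = 5.
  m = 110 → c = 00100, weight = 1.
  m = 001 → c = 00010, weight = 1.
  m = 101 → c = 11001, weight = 3.
  m = 011 → c = 11101, weight = 4.
  m = 111 → c = 00110, weight = 2.
Tally weights:
  weight 0: 1 codewords.
  weight 1: 2 codewords.
  weight 2: 1 codewords.
  weight 3: 1 codewords.
  weight 4: 2 codewords.
  weight 5: 1 codewords.
Minimum distance d = smallest w > 0 with A_w > 0 = 1.
Sanity: Σ A_w = 8 = 2^3 = 8 ✓.


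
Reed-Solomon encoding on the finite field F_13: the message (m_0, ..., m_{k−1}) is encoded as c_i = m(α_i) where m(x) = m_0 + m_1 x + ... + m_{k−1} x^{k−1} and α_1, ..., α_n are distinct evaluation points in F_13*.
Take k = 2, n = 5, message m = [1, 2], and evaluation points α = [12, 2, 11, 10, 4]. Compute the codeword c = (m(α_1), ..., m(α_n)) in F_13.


c = [12, 5, 10, 8, 9]

Message polynomial: m(x) = 1 + 2·x (mod 13).
For each evaluation point α_i, compute m(α_i) mod 13:
  α_1 = 12: Horner steps 2 → 12, so m(12) = 12.
  α_2 = 2: Horner steps 2 → 5, so m(2) = 5.
  α_3 = 11: Horner steps 2 → 10, so m(11) = 10.
  α_4 = 10: Horner steps 2 → 8, so m(10) = 8.
  α_5 = 4: Horner steps 2 → 9, so m(4) = 9.
Codeword c = [12, 5, 10, 8, 9] ∈ F_13^5.


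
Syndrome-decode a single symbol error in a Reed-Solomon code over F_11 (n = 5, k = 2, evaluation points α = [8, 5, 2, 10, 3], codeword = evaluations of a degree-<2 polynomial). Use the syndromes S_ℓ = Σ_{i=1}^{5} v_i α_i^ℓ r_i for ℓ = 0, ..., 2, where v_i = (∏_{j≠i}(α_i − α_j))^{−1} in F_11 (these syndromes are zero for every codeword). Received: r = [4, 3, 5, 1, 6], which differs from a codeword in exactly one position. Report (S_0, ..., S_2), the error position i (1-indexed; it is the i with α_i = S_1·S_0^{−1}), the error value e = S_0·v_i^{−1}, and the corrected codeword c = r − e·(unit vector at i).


S = (3, 6, 1), error at position 3, error magnitude e = 3, c = [4, 3, 2, 1, 6].

Step 1: column multipliers v_i = (∏_{j≠i}(α_i − α_j))^{−1} mod 11.
  i = 1 (α = 8): (8−5)(8−2)(8−10)(8−3) = 3·6·(−2)·5 = −180 ≡ 7, so v_1 = 7^{−1} = 8 (mod 11).
  i = 2 (α = 5): (5−8)(5−2)(5−10)(5−3) = (−3)·3·(−5)·2 = 90 ≡ 2, so v_2 = 2^{−1} = 6 (mod 11).
  i = 3 (α = 2): (2−8)(2−5)(2−10)(2−3) = (−6)·(−3)·(−8)·(−1) = 144 ≡ 1, so v_3 = 1^{−1} = 1 (mod 11).
  i = 4 (α = 10): (10−8)(10−5)(10−2)(10−3) = 2·5·8·7 = 560 ≡ 10, so v_4 = 10^{−1} = 10 (mod 11).
  i = 5 (α = 3): (3−8)(3−5)(3−2)(3−10) = (−5)·(−2)·1·(−7) = −70 ≡ 7, so v_5 = 7^{−1} = 8 (mod 11).
  v = [8, 6, 1, 10, 8].
Step 2: syndromes of r = [4, 3, 5, 1, 6] (all sums mod 11).
  S_0 = Σ v_i r_i = 8·4 + 6·3 + 1·5 + 10·1 + 8·6 = 113 ≡ 3.
  S_1 = Σ v_i α_i r_i = 8·8·4 + 6·5·3 + 1·2·5 + 10·10·1 + 8·3·6 = 600 ≡ 6.
  α_i^2 mod 11 = [9, 3, 4, 1, 9].
  S_2 = Σ v_i α_i^2 r_i = 8·9·4 + 6·3·3 + 1·4·5 + 10·1·1 + 8·9·6 = 804 ≡ 1.
  S = (3, 6, 1) ≠ 0, so r is not a codeword (an error is present).
Step 3: locate the error. For a single error e at position i, S_ℓ = v_i·e·α_i^ℓ, so α_err = S_1/S_0.
  S_0^{−1} = 3^{−1} = 4 (mod 11), so α_err = 6·4 = 24 ≡ 2 = α_3. Error position i = 3.
  Consistency check: S_2/S_1 = 1·2 = 2 ≡ 2 = α_err ✓ (single-error assumption holds).
Step 4: error magnitude e = S_0/v_3 = S_0·∏_{j≠3}(α_3 − α_j) = 3·1 = 3 ≡ 3 (mod 11).
Step 5: correct position 3: c_3 = r_3 − e = 5 − 3 ≡ 2 (mod 11). Hence c = [4, 3, 2, 1, 6].
  Check: interpolating c through the α_i gives m(x) = 5 + 4·x (degree < 2) with m(α_i) = c_i for every i, so c is indeed a codeword.


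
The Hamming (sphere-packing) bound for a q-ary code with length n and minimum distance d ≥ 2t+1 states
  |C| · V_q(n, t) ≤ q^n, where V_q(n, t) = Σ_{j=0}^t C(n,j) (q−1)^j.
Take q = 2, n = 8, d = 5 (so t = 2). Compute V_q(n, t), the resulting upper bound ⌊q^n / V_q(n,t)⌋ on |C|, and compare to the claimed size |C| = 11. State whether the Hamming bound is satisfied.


V_q(n, t) = 37, q^n = 256, Hamming bound = 6, |C| = 11 > bound (violated).

Step 1: Compute V_q(n, t) = Σ_{j=0}^2 C(n, j) (q−1)^j.
  j = 0: C(8,0)·(1)^0 = 1·1 = 1.
  j = 1: C(8,1)·(1)^1 = 8·1 = 8.
  j = 2: C(8,2)·(1)^2 = 28·1 = 28.
  V_q(n, t) = 1 + 8 + 28 = 37.
Step 2: q^n = 2^8 = 256.
Step 3: Hamming bound ⌊q^n / V_q(n,t)⌋ = ⌊256/37⌋ = 6.
Step 4: Compare |C| = 11 to 6: violated.
The claimed |C| lies above the Hamming bound, so no 2-ary code of length 8 with d ≥ 5 can have 11 codewords.


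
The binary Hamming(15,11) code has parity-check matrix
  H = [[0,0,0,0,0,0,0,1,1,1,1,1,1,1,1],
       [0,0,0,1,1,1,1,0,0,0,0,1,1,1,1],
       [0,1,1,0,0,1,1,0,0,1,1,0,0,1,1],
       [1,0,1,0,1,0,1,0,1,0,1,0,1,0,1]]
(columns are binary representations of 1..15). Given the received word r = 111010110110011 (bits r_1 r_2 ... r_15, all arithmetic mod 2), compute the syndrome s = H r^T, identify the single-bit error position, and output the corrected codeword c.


s = (1, 0, 1, 0)^T, error position = 10, corrected codeword c = 111010110010011

Compute s = H r^T mod 2 one row at a time:
  s_1 = 1 + 0 + 1 + 1 + 0 + 0 + 1 + 1 = 5 ≡ 1 (mod 2).
  s_2 = 0 + 1 + 0 + 1 + 0 + 0 + 1 + 1 = 4 ≡ 0 (mod 2).
  s_3 = 1 + 1 + 0 + 1 + 1 + 1 + 1 + 1 = 7 ≡ 1 (mod 2).
  s_4 = 1 + 1 + 1 + 1 + 0 + 1 + 0 + 1 = 6 ≡ 0 (mod 2).
s = (1, 0, 1, 0)^T — this equals column 10 of H (binary 1010), so error is at position 10.
Correct: flip bit 10 of r = 111010110110011 to get c = 111010110010011.


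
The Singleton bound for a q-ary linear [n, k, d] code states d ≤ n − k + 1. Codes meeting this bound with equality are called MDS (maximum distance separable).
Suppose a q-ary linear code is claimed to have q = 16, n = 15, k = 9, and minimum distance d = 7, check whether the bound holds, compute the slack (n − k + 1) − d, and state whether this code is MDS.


Singleton RHS = n − k + 1 = 7, slack = 0, bound satisfied, MDS.

Singleton bound: d ≤ n − k + 1.
Here n = 15, k = 9, so n − k + 1 = 7.
Given d = 7, check d ≤ 7: YES.
Slack = (n − k + 1) − d = 0.
The code is MDS (slack = 0).
Description: the claimed parameters are [15, 9, 7]_16; such a code would be MDS (meets Singleton bound).


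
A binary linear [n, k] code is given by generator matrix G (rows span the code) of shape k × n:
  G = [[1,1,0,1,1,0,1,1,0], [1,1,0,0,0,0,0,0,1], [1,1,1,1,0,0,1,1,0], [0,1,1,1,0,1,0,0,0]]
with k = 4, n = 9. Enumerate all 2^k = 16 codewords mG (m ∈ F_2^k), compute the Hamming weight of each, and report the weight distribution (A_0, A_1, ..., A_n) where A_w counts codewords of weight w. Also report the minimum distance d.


Weight distribution: A_0 = 1, A_2 = 1, A_3 = 1, A_4 = 3, A_5 = 6, A_6 = 3, A_7 = 1. Minimum distance d = 2.

Enumerate all 2^4 = 16 messages m ∈ F_2^4.
For each, compute codeword c = mG in F_2^9, then tally its weight.
  m = 0000 → c = 000000000, weight = 0.
  m = 1000 → c = 110110110, weight = 6.
  m = 0100 → c = 110000001, weight = 3.
  m = 1100 → c = 000110111, weight = 5.
  m = 0010 → c = 111100110, weight = 6.
  m = 1010 → c = 001010000, weight = 2.
  m = 0110 → c = 001100111, weight = 5.
  m = 1110 → c = 111010001, weight = 5.
  m = 0001 → c = 011101000, weight = 4.
  m = 1001 → c = 101011110, weight = 6.
  m = 0101 → c = 101101001, weight = 5.
  m = 1101 → c = 011011111, weight = 7.
  m = 0011 → c = 100001110, weight = 4.
  m = 1011 → c = 010111000, weight = 4.
  m = 0111 → c = 010001111, weight = 5.
  m = 1111 → c = 100111001, weight = 5.
Tally weights:
  weight 0: 1 codewords.
  weight 2: 1 codewords.
  weight 3: 1 codewords.
  weight 4: 3 codewords.
  weight 5: 6 codewords.
  weight 6: 3 codewords.
  weight 7: 1 codewords.
Minimum distance d = smallest w > 0 with A_w > 0 = 2.
Sanity: Σ A_w = 16 = 2^4 = 16 ✓.


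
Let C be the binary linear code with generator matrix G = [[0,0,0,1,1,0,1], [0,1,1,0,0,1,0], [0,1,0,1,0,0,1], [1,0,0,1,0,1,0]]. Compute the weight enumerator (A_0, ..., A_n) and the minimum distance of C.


Weight distribution: A_0 = 1, A_2 = 1, A_3 = 6, A_4 = 5, A_5 = 2, A_6 = 1. Minimum distance d = 2.

Enumerate all 2^4 = 16 messages m ∈ F_2^4.
For each, compute codeword c = mG in F_2^7, then tally its weight.
  m = 0000 → c = 0000000, weight = 0.
  m = 1000 → c = 0001101, weight = 3.
  m = 0100 → c = 0110010, weight = 3.
  m = 1100 → c = 0111111, weight = 6.
  m = 0010 → c = 0101001, weight = 3.
  m = 1010 → c = 0100100, weight = 2.
  m = 0110 → c = 0011011, weight = 4.
  m = 1110 → c = 0010110, weight = 3.
  m = 0001 → c = 1001010, weight = 3.
  m = 1001 → c = 1000111, weight = 4.
  m = 0101 → c = 1111000, weight = 4.
  m = 1101 → c = 1110101, weight = 5.
  m = 0011 → c = 1100011, weight = 4.
  m = 1011 → c = 1101110, weight = 5.
  m = 0111 → c = 1010001, weight = 3.
  m = 1111 → c = 1011100, weight = 4.
Tally weights:
  weight 0: 1 codewords.
  weight 2: 1 codewords.
  weight 3: 6 codewords.
  weight 4: 5 codewords.
  weight 5: 2 codewords.
  weight 6: 1 codewords.
Minimum distance d = smallest w > 0 with A_w > 0 = 2.
Sanity: Σ A_w = 16 = 2^4 = 16 ✓.


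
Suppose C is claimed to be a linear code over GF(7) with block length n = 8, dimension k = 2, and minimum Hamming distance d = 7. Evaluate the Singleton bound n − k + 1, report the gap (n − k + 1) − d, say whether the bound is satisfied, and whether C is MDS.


Singleton RHS = n − k + 1 = 7, slack = 0, bound satisfied, MDS.

Singleton bound: d ≤ n − k + 1.
Here n = 8, k = 2, so n − k + 1 = 7.
Given d = 7, check d ≤ 7: YES.
Slack = (n − k + 1) − d = 0.
The code is MDS (slack = 0).
Description: the claimed parameters are [8, 2, 7]_7; such a code would be MDS (meets Singleton bound).


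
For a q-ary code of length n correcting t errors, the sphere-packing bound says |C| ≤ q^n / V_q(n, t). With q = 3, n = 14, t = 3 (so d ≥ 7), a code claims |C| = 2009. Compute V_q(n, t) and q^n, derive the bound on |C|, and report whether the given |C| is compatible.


V_q(n, t) = 3305, q^n = 4782969, Hamming bound = 1447, |C| = 2009 > bound (violated).

Step 1: Compute V_q(n, t) = Σ_{j=0}^3 C(n, j) (q−1)^j.
  j = 0: C(14,0)·(2)^0 = 1·1 = 1.
  j = 1: C(14,1)·(2)^1 = 14·2 = 28.
  j = 2: C(14,2)·(2)^2 = 91·4 = 364.
  j = 3: C(14,3)·(2)^3 = 364·8 = 2912.
  V_q(n, t) = 1 + 28 + 364 + 2912 = 3305.
Step 2: q^n = 3^14 = 4782969.
Step 3: Hamming bound ⌊q^n / V_q(n,t)⌋ = ⌊4782969/3305⌋ = 1447.
Step 4: Compare |C| = 2009 to 1447: violated.
The claimed |C| lies above the Hamming bound, so no 3-ary code of length 14 with d ≥ 7 can have 2009 codewords.


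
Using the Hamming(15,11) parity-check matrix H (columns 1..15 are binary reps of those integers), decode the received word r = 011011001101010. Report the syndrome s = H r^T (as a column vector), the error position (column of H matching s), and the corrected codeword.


s = (0, 0, 1, 1)^T, error position = 3, corrected codeword c = 010011001101010

Compute s = H r^T mod 2 one row at a time:
  s_1 = 0 + 1 + 1 + 0 + 1 + 0 + 1 + 0 = 4 ≡ 0 (mod 2).
  s_2 = 0 + 1 + 1 + 0 + 1 + 0 + 1 + 0 = 4 ≡ 0 (mod 2).
  s_3 = 1 + 1 + 1 + 0 + 1 + 0 + 1 + 0 = 5 ≡ 1 (mod 2).
  s_4 = 0 + 1 + 1 + 0 + 1 + 0 + 0 + 0 = 3 ≡ 1 (mod 2).
s = (0, 0, 1, 1)^T — this equals column 3 of H (binary 0011), so error is at position 3.
Correct: flip bit 3 of r = 011011001101010 to get c = 010011001101010.


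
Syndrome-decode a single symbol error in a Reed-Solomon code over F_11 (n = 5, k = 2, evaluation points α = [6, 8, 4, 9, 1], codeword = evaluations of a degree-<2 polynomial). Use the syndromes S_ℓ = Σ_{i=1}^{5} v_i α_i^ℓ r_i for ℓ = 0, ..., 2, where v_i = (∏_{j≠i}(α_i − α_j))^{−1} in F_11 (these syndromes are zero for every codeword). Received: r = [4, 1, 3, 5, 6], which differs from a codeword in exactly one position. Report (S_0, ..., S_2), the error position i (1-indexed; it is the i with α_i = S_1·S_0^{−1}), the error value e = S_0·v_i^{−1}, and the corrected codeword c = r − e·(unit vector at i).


S = (7, 6, 2), error at position 3, error magnitude e = 7, c = [4, 1, 7, 5, 6].

Step 1: column multipliers v_i = (∏_{j≠i}(α_i − α_j))^{−1} mod 11.
  i = 1 (α = 6): (6−8)(6−4)(6−9)(6−1) = (−2)·2·(−3)·5 = 60 ≡ 5, so v_1 = 5^{−1} = 9 (mod 11).
  i = 2 (α = 8): (8−6)(8−4)(8−9)(8−1) = 2·4·(−1)·7 = −56 ≡ 10, so v_2 = 10^{−1} = 10 (mod 11).
  i = 3 (α = 4): (4−6)(4−8)(4−9)(4−1) = (−2)·(−4)·(−5)·3 = −120 ≡ 1, so v_3 = 1^{−1} = 1 (mod 11).
  i = 4 (α = 9): (9−6)(9−8)(9−4)(9−1) = 3·1·5·8 = 120 ≡ 10, so v_4 = 10^{−1} = 10 (mod 11).
  i = 5 (α = 1): (1−6)(1−8)(1−4)(1−9) = (−5)·(−7)·(−3)·(−8) = 840 ≡ 4, so v_5 = 4^{−1} = 3 (mod 11).
  v = [9, 10, 1, 10, 3].
Step 2: syndromes of r = [4, 1, 3, 5, 6] (all sums mod 11).
  S_0 = Σ v_i r_i = 9·4 + 10·1 + 1·3 + 10·5 + 3·6 = 117 ≡ 7.
  S_1 = Σ v_i α_i r_i = 9·6·4 + 10·8·1 + 1·4·3 + 10·9·5 + 3·1·6 = 776 ≡ 6.
  α_i^2 mod 11 = [3, 9, 5, 4, 1].
  S_2 = Σ v_i α_i^2 r_i = 9·3·4 + 10·9·1 + 1·5·3 + 10·4·5 + 3·1·6 = 431 ≡ 2.
  S = (7, 6, 2) ≠ 0, so r is not a codeword (an error is present).
Step 3: locate the error. For a single error e at position i, S_ℓ = v_i·e·α_i^ℓ, so α_err = S_1/S_0.
  S_0^{−1} = 7^{−1} = 8 (mod 11), so α_err = 6·8 = 48 ≡ 4 = α_3. Error position i = 3.
  Consistency check: S_2/S_1 = 2·2 = 4 ≡ 4 = α_err ✓ (single-error assumption holds).
Step 4: error magnitude e = S_0/v_3 = S_0·∏_{j≠3}(α_3 − α_j) = 7·1 = 7 ≡ 7 (mod 11).
Step 5: correct position 3: c_3 = r_3 − e = 3 − 7 ≡ 7 (mod 11). Hence c = [4, 1, 7, 5, 6].
  Check: interpolating c through the α_i gives m(x) = 2 + 4·x (degree < 2) with m(α_i) = c_i for every i, so c is indeed a codeword.


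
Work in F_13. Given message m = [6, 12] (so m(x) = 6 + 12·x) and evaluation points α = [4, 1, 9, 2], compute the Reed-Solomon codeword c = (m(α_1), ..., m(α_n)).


c = [2, 5, 10, 4]

Message polynomial: m(x) = 6 + 12·x (mod 13).
For each evaluation point α_i, compute m(α_i) mod 13:
  α_1 = 4: Horner steps 12 → 2, so m(4) = 2.
  α_2 = 1: Horner steps 12 → 5, so m(1) = 5.
  α_3 = 9: Horner steps 12 → 10, so m(9) = 10.
  α_4 = 2: Horner steps 12 → 4, so m(2) = 4.
Codeword c = [2, 5, 10, 4] ∈ F_13^4.


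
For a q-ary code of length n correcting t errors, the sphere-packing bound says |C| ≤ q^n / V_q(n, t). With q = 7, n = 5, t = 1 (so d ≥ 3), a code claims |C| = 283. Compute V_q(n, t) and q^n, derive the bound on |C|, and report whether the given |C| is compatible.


V_q(n, t) = 31, q^n = 16807, Hamming bound = 542, |C| = 283 ≤ bound (satisfied).

Step 1: Compute V_q(n, t) = Σ_{j=0}^1 C(n, j) (q−1)^j.
  j = 0: C(5,0)·(6)^0 = 1·1 = 1.
  j = 1: C(5,1)·(6)^1 = 5·6 = 30.
  V_q(n, t) = 1 + 30 = 31.
Step 2: q^n = 7^5 = 16807.
Step 3: Hamming bound ⌊q^n / V_q(n,t)⌋ = ⌊16807/31⌋ = 542.
Step 4: Compare |C| = 283 to 542: satisfied.
The claimed |C| lies below the Hamming bound.


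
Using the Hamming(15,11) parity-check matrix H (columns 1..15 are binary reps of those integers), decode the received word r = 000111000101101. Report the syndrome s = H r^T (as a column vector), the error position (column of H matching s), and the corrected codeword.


s = (0, 0, 1, 1)^T, error position = 3, corrected codeword c = 001111000101101

Compute s = H r^T mod 2 one row at a time:
  s_1 = 0 + 0 + 1 + 0 + 1 + 1 + 0 + 1 = 4 ≡ 0 (mod 2).
  s_2 = 1 + 1 + 1 + 0 + 1 + 1 + 0 + 1 = 6 ≡ 0 (mod 2).
  s_3 = 0 + 0 + 1 + 0 + 1 + 0 + 0 + 1 = 3 ≡ 1 (mod 2).
  s_4 = 0 + 0 + 1 + 0 + 0 + 0 + 1 + 1 = 3 ≡ 1 (mod 2).
s = (0, 0, 1, 1)^T — this equals column 3 of H (binary 0011), so error is at position 3.
Correct: flip bit 3 of r = 000111000101101 to get c = 001111000101101.


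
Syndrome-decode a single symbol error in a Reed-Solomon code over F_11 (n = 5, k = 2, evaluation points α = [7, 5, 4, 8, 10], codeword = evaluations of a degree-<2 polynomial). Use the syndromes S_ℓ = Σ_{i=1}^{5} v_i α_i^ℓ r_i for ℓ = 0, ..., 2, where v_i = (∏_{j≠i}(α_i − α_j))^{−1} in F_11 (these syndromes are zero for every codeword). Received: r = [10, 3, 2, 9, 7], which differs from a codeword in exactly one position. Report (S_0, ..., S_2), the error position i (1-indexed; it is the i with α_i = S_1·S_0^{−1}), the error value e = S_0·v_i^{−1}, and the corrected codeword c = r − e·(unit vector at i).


S = (8, 7, 2), error at position 2, error magnitude e = 2, c = [10, 1, 2, 9, 7].

Step 1: column multipliers v_i = (∏_{j≠i}(α_i − α_j))^{−1} mod 11.
  i = 1 (α = 7): (7−5)(7−4)(7−8)(7−10) = 2·3·(−1)·(−3) = 18 ≡ 7, so v_1 = 7^{−1} = 8 (mod 11).
  i = 2 (α = 5): (5−7)(5−4)(5−8)(5−10) = (−2)·1·(−3)·(−5) = −30 ≡ 3, so v_2 = 3^{−1} = 4 (mod 11).
  i = 3 (α = 4): (4−7)(4−5)(4−8)(4−10) = (−3)·(−1)·(−4)·(−6) = 72 ≡ 6, so v_3 = 6^{−1} = 2 (mod 11).
  i = 4 (α = 8): (8−7)(8−5)(8−4)(8−10) = 1·3·4·(−2) = −24 ≡ 9, so v_4 = 9^{−1} = 5 (mod 11).
  i = 5 (α = 10): (10−7)(10−5)(10−4)(10−8) = 3·5·6·2 = 180 ≡ 4, so v_5 = 4^{−1} = 3 (mod 11).
  v = [8, 4, 2, 5, 3].
Step 2: syndromes of r = [10, 3, 2, 9, 7] (all sums mod 11).
  S_0 = Σ v_i r_i = 8·10 + 4·3 + 2·2 + 5·9 + 3·7 = 162 ≡ 8.
  S_1 = Σ v_i α_i r_i = 8·7·10 + 4·5·3 + 2·4·2 + 5·8·9 + 3·10·7 = 1206 ≡ 7.
  α_i^2 mod 11 = [5, 3, 5, 9, 1].
  S_2 = Σ v_i α_i^2 r_i = 8·5·10 + 4·3·3 + 2·5·2 + 5·9·9 + 3·1·7 = 882 ≡ 2.
  S = (8, 7, 2) ≠ 0, so r is not a codeword (an error is present).
Step 3: locate the error. For a single error e at position i, S_ℓ = v_i·e·α_i^ℓ, so α_err = S_1/S_0.
  S_0^{−1} = 8^{−1} = 7 (mod 11), so α_err = 7·7 = 49 ≡ 5 = α_2. Error position i = 2.
  Consistency check: S_2/S_1 = 2·8 = 16 ≡ 5 = α_err ✓ (single-error assumption holds).
Step 4: error magnitude e = S_0/v_2 = S_0·∏_{j≠2}(α_2 − α_j) = 8·3 = 24 ≡ 2 (mod 11).
Step 5: correct position 2: c_2 = r_2 − e = 3 − 2 ≡ 1 (mod 11). Hence c = [10, 1, 2, 9, 7].
  Check: interpolating c through the α_i gives m(x) = 6 + 10·x (degree < 2) with m(α_i) = c_i for every i, so c is indeed a codeword.
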